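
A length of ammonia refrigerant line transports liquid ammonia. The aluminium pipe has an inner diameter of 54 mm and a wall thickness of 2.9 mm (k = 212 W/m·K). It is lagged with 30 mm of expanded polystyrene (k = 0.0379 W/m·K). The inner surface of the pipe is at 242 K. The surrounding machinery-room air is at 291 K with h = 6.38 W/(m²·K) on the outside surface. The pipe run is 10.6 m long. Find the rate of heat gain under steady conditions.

Cylindrical conduction, so R = ln(r₂/r₁)/(2πkL) per layer, in series:
R_aluminium pipe wall = ln(29.9/27)/(2π×212×10.6) = 7.226×10^-6 K/W
R_expanded polystyrene = ln(59.9/29.9)/(2π×0.0379×10.6) = 0.2753 K/W
R_outer film = 1/(h_o·2πr_oL) = 1/(6.38×2π×0.0599×10.6) = 0.03929 K/W
R_total = 0.3146 K/W
Q = ΔT/R_total = 49/0.3146

Q ≈ 156 W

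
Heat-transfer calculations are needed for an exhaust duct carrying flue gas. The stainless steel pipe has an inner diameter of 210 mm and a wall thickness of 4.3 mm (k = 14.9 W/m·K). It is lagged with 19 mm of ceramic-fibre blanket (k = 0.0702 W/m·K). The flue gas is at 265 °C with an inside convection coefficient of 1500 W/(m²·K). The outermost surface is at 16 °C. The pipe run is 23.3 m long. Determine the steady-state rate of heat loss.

Q ≈ 15900 W

Radial resistances (cylindrical: R_cond = ln(r_o/r_i)/(2πkL), R_conv = 1/(h·2πrL)):
R_inner film = 1/(h_i·2πr₁L) = 1/(1500×2π×0.105×23.3) = 4.337×10^-5 K/W
R_stainless steel pipe wall = ln(109.3/105)/(2π×14.9×23.3) = 1.84×10^-5 K/W
R_ceramic-fibre blanket = ln(128.3/109.3)/(2π×0.0702×23.3) = 0.0156 K/W
R_total = 0.01566 K/W
Q = ΔT/R_total = 249/0.01566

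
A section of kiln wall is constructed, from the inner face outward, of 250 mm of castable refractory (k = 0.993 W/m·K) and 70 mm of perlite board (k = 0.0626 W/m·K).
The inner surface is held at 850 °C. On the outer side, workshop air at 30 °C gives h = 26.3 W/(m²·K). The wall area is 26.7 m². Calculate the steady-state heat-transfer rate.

Model the wall as resistances in series:
R_castable refractory = L/(kA) = 0.25/(0.993×26.7) = 0.009429 K/W
R_perlite board = L/(kA) = 0.07/(0.0626×26.7) = 0.04188 K/W
R_outer film = 1/(h_o·A) = 1/(26.3×26.7) = 0.001424 K/W
R_total = 0.05273 K/W
Q = ΔT / R_total = 820 / 0.05273

Q ≈ 15500 W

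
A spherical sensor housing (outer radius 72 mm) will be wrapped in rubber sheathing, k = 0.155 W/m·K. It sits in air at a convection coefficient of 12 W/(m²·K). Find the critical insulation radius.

For a sphere r_cr = 2k/h = 2×0.155/12
r_cr = 25.8 mm; since the bare radius (72 mm) is above r_cr, any added insulation will reduce heat loss.

r_cr ≈ 25.8 mm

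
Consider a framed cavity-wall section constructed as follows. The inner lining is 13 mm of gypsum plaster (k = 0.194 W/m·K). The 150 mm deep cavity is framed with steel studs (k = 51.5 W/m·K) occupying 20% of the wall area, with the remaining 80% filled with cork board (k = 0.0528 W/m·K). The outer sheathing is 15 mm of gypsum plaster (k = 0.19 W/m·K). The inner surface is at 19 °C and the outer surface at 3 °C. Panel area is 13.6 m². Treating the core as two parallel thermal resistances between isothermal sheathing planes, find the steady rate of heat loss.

Sheathing layers in series; stud and cavity paths in parallel between them.
R_inner = 0.013/(0.194×13.6) = 0.004927 K/W
R_stud  = 0.15/(51.5×0.2×13.6) = 0.001071 K/W
R_cav   = 0.15/(0.0528×0.8×13.6) = 0.2611 K/W
1/R_core = 1/R_stud + 1/R_cav → R_core = 0.001066 K/W
R_outer = 0.015/(0.19×13.6) = 0.005805 K/W
R_total = 0.0118 K/W
Q = ΔT/R_total = 16/0.0118

Q ≈ 1360 W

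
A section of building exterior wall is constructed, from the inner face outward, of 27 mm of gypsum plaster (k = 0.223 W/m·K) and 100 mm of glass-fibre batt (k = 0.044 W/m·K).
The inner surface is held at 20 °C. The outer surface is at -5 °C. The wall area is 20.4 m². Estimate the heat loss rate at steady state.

Q ≈ 213 W

Series thermal resistances:
R_gypsum plaster = L/(kA) = 0.027/(0.223×20.4) = 0.005935 K/W
R_glass-fibre batt = L/(kA) = 0.1/(0.044×20.4) = 0.1114 K/W
R_total = 0.1173 K/W
Q = ΔT / R_total = 25 / 0.1173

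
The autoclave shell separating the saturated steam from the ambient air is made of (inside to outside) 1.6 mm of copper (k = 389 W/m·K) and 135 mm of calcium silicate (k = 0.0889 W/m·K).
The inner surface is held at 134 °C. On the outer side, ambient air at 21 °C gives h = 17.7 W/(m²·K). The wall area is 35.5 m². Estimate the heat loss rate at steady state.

Treating each layer as a thermal resistance in series:
R_copper = L/(kA) = 0.0016/(389×35.5) = 1.159×10^-7 K/W
R_calcium silicate = L/(kA) = 0.135/(0.0889×35.5) = 0.04278 K/W
R_outer film = 1/(h_o·A) = 1/(17.7×35.5) = 0.001591 K/W
R_total = 0.04437 K/W
Q = ΔT / R_total = 113 / 0.04437

Q ≈ 2550 W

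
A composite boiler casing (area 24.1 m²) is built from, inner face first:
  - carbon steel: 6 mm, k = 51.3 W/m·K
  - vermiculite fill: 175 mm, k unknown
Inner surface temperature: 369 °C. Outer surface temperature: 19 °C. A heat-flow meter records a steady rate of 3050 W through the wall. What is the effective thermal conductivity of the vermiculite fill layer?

Series thermal resistances:
R_carbon steel = L/(kA) = 0.006/(51.3×24.1) = 4.853×10^-6 K/W
Sum of known resistances R_other = 4.853×10^-6 K/W
Total R = ΔT/Q = 350/3050 = 0.1148 K/W
R_vermiculite fill = R_total − R_other = 0.1147 K/W
k = L/(R·A) = 0.175/(0.1147×24.1)

k ≈ 0.0633 W/(m·K)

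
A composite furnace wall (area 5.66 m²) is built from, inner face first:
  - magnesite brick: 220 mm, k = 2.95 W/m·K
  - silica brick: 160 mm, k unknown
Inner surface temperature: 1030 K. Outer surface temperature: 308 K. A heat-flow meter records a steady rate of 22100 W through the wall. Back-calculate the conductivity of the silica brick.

Using the resistance-network approach (series):
R_magnesite brick = L/(kA) = 0.22/(2.95×5.66) = 0.01318 K/W
Sum of known resistances R_other = 0.01318 K/W
Total R = ΔT/Q = 722/22100 = 0.03267 K/W
R_silica brick = R_total − R_other = 0.01949 K/W
k = L/(R·A) = 0.16/(0.01949×5.66)

k ≈ 1.45 W/(m·K)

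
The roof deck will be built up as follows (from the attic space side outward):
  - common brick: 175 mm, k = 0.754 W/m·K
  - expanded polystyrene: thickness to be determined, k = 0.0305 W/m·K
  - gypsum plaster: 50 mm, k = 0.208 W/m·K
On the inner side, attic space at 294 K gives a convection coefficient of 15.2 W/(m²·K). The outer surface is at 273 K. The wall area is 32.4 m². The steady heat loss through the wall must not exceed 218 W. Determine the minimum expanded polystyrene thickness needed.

Model the wall as resistances in series:
R_inner film = 1/(h_i·A) = 1/(15.2×32.4) = 0.002031 K/W
R_common brick = L/(kA) = 0.175/(0.754×32.4) = 0.007163 K/W
R_gypsum plaster = L/(kA) = 0.05/(0.208×32.4) = 0.007419 K/W
Sum of the known resistances R_other = 0.01661 K/W
Required total resistance R_tot = ΔT/Q_allow = 21/218 = 0.09633 K/W
R_expanded polystyrene = R_tot − R_other = 0.07972 K/W
L = R·k·A = 0.07972×0.0305×32.4

L ≈ 78.8 mm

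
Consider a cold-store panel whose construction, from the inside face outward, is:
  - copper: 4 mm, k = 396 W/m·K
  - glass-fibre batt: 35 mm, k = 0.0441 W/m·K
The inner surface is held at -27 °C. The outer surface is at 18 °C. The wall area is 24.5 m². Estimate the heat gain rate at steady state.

Q ≈ 1390 W

Series thermal resistances:
R_copper = L/(kA) = 0.004/(396×24.5) = 4.123×10^-7 K/W
R_glass-fibre batt = L/(kA) = 0.035/(0.0441×24.5) = 0.03239 K/W
R_total = 0.03239 K/W
Q = ΔT / R_total = 45 / 0.03239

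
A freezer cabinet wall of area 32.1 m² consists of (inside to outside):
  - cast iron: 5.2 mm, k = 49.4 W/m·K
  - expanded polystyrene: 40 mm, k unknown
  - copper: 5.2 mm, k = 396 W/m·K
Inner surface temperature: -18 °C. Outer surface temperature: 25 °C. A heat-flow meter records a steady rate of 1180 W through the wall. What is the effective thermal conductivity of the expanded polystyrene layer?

k ≈ 0.0342 W/(m·K)

Using the resistance-network approach (series):
R_cast iron = L/(kA) = 0.0052/(49.4×32.1) = 3.279×10^-6 K/W
R_copper = L/(kA) = 0.0052/(396×32.1) = 4.091×10^-7 K/W
Sum of known resistances R_other = 3.688×10^-6 K/W
Total R = ΔT/Q = 43/1180 = 0.03644 K/W
R_expanded polystyrene = R_total − R_other = 0.03644 K/W
k = L/(R·A) = 0.04/(0.03644×32.1)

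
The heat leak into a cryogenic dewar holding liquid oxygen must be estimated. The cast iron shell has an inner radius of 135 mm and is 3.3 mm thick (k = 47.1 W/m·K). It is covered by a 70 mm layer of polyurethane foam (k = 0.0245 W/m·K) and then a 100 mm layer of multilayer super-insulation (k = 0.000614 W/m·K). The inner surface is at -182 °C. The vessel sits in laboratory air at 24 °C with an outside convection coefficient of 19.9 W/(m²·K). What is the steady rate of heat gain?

Each spherical layer contributes R = (1/r_i − 1/r_o)/(4πk):
R_cast iron shell = (1/0.135 − 1/0.1383)/(4π×47.1) = 2.986×10^-4 K/W
R_polyurethane foam = (1/0.1383 − 1/0.2083)/(4π×0.0245) = 7.892 K/W
R_multilayer super-insulation = (1/0.2083 − 1/0.3083)/(4π×0.000614) = 201.8 K/W
R_outer film = 1/(h·4πr_o²) = 1/(19.9×4π×0.3083²) = 0.04207 K/W
R_total = 209.8 K/W
Q = ΔT/R_total = 206/209.8

Q ≈ 0.982 W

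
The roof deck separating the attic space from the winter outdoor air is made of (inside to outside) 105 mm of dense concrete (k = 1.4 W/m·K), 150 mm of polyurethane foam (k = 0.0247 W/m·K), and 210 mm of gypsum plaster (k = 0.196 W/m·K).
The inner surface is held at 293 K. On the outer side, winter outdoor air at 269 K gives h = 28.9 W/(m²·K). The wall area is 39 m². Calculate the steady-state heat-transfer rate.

Model the wall as resistances in series:
R_dense concrete = L/(kA) = 0.105/(1.4×39) = 0.001923 K/W
R_polyurethane foam = L/(kA) = 0.15/(0.0247×39) = 0.1557 K/W
R_gypsum plaster = L/(kA) = 0.21/(0.196×39) = 0.02747 K/W
R_outer film = 1/(h_o·A) = 1/(28.9×39) = 8.872×10^-4 K/W
R_total = 0.186 K/W
Q = ΔT / R_total = 24 / 0.186

Q ≈ 129 W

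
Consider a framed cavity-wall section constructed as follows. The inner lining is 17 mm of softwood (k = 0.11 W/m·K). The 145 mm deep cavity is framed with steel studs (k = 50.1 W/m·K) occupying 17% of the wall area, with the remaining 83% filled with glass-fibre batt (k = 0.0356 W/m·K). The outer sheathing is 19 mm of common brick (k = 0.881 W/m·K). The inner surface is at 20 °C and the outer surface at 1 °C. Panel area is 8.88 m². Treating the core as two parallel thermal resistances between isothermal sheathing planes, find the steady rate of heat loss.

Q ≈ 874 W

Sheathing layers in series; stud and cavity paths in parallel between them.
R_inner = 0.017/(0.11×8.88) = 0.0174 K/W
R_stud  = 0.145/(50.1×0.17×8.88) = 0.001917 K/W
R_cav   = 0.145/(0.0356×0.83×8.88) = 0.5526 K/W
1/R_core = 1/R_stud + 1/R_cav → R_core = 0.001911 K/W
R_outer = 0.019/(0.881×8.88) = 0.002429 K/W
R_total = 0.02174 K/W
Q = ΔT/R_total = 19/0.02174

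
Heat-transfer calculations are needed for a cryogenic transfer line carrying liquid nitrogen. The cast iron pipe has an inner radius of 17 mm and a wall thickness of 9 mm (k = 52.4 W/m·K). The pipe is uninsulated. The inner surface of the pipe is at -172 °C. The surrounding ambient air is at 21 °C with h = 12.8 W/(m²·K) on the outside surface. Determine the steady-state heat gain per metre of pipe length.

q′ ≈ 402 W/m

Treating each annulus and film as a series resistance:
R_cast iron pipe wall = ln(26/17)/(2π×52.4×1) = 0.001291 K/W
R_outer film = 1/(h_o·2πr_oL) = 1/(12.8×2π×0.026×1) = 0.4782 K/W
R_total = 0.4795 K/W
Q = ΔT/R_total = 193/0.4795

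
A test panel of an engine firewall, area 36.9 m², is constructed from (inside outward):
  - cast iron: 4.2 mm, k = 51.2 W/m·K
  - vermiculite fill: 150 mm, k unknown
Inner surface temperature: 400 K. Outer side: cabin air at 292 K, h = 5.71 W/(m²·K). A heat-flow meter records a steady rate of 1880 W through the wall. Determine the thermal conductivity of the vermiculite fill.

Series thermal resistances:
R_cast iron = L/(kA) = 0.0042/(51.2×36.9) = 2.223×10^-6 K/W
R_outer film = 1/(h_o·A) = 1/(5.71×36.9) = 0.004746 K/W
Sum of known resistances R_other = 0.004748 K/W
Total R = ΔT/Q = 108/1880 = 0.05745 K/W
R_vermiculite fill = R_total − R_other = 0.0527 K/W
k = L/(R·A) = 0.15/(0.0527×36.9)

k ≈ 0.0771 W/(m·K)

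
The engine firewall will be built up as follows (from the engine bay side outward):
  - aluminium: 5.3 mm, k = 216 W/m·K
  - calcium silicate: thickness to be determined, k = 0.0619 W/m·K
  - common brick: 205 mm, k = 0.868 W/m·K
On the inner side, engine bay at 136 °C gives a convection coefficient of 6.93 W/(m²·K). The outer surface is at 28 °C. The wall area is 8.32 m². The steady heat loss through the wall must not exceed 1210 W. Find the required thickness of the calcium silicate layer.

Using the resistance-network approach (series):
R_inner film = 1/(h_i·A) = 1/(6.93×8.32) = 0.01734 K/W
R_aluminium = L/(kA) = 0.0053/(216×8.32) = 2.949×10^-6 K/W
R_common brick = L/(kA) = 0.205/(0.868×8.32) = 0.02839 K/W
Sum of the known resistances R_other = 0.04573 K/W
Required total resistance R_tot = ΔT/Q_allow = 108/1210 = 0.08926 K/W
R_calcium silicate = R_tot − R_other = 0.04352 K/W
L = R·k·A = 0.04352×0.0619×8.32

L ≈ 22.4 mm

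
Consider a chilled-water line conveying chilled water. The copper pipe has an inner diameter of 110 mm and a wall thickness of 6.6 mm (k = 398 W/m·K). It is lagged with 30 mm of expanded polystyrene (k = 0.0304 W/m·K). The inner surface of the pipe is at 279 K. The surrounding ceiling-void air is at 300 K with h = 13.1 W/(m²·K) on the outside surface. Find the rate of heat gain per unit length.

Per-layer cylindrical resistances, series-summed:
R_copper pipe wall = ln(61.6/55)/(2π×398×1) = 4.532×10^-5 K/W
R_expanded polystyrene = ln(91.6/61.6)/(2π×0.0304×1) = 2.077 K/W
R_outer film = 1/(h_o·2πr_oL) = 1/(13.1×2π×0.0916×1) = 0.1326 K/W
R_total = 2.21 K/W
Q = ΔT/R_total = 21/2.21

q′ ≈ 9.5 W/m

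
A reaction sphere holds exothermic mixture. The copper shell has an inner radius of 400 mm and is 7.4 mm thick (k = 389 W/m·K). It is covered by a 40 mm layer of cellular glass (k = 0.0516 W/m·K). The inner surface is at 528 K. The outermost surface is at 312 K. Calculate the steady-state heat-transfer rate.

Each spherical layer contributes R = (1/r_i − 1/r_o)/(4πk):
R_copper shell = (1/0.4 − 1/0.4074)/(4π×389) = 9.289×10^-6 K/W
R_cellular glass = (1/0.4074 − 1/0.4474)/(4π×0.0516) = 0.3384 K/W
R_total = 0.3385 K/W
Q = ΔT/R_total = 216/0.3385

Q ≈ 638 W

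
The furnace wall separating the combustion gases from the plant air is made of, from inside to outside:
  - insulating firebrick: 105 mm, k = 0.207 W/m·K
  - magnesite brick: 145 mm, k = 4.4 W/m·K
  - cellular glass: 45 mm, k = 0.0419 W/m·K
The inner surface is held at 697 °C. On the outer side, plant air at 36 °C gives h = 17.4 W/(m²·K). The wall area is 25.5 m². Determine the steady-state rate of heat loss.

Model the wall as resistances in series:
R_insulating firebrick = L/(kA) = 0.105/(0.207×25.5) = 0.01989 K/W
R_magnesite brick = L/(kA) = 0.145/(4.4×25.5) = 0.001292 K/W
R_cellular glass = L/(kA) = 0.045/(0.0419×25.5) = 0.04212 K/W
R_outer film = 1/(h_o·A) = 1/(17.4×25.5) = 0.002254 K/W
R_total = 0.06556 K/W
Q = ΔT / R_total = 661 / 0.06556

Q ≈ 10100 W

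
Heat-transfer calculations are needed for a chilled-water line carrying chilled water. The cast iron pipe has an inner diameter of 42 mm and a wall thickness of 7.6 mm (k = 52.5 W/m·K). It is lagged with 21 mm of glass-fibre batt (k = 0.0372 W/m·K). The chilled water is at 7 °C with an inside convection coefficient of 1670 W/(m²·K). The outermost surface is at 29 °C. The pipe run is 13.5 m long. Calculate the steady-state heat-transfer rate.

Q ≈ 126 W

Cylindrical conduction, so R = ln(r₂/r₁)/(2πkL) per layer, in series:
R_inner film = 1/(h_i·2πr₁L) = 1/(1670×2π×0.021×13.5) = 3.362×10^-4 K/W
R_cast iron pipe wall = ln(28.6/21)/(2π×52.5×13.5) = 6.936×10^-5 K/W
R_glass-fibre batt = ln(49.6/28.6)/(2π×0.0372×13.5) = 0.1745 K/W
R_total = 0.1749 K/W
Q = ΔT/R_total = 22/0.1749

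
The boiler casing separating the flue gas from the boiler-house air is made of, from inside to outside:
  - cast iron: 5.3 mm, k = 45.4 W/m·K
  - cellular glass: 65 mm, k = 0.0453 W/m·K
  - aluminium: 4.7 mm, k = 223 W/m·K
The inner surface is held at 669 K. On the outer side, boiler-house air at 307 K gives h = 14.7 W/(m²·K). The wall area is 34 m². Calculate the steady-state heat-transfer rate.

Q ≈ 8190 W

Series thermal resistances:
R_cast iron = L/(kA) = 0.0053/(45.4×34) = 3.434×10^-6 K/W
R_cellular glass = L/(kA) = 0.065/(0.0453×34) = 0.0422 K/W
R_aluminium = L/(kA) = 0.0047/(223×34) = 6.199×10^-7 K/W
R_outer film = 1/(h_o·A) = 1/(14.7×34) = 0.002001 K/W
R_total = 0.04421 K/W
Q = ΔT / R_total = 362 / 0.04421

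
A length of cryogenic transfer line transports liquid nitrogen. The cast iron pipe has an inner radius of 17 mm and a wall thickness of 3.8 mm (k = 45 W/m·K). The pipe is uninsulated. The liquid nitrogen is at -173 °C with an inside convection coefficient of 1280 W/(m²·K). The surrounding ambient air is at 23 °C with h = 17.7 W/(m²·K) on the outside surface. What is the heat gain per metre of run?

q′ ≈ 445 W/m

For a radial system each layer contributes R = ln(r_out/r_in)/(2πkL); films add R = 1/(hA).
R_inner film = 1/(h_i·2πr₁L) = 1/(1280×2π×0.017×1) = 0.007314 K/W
R_cast iron pipe wall = ln(20.8/17)/(2π×45×1) = 7.135×10^-4 K/W
R_outer film = 1/(h_o·2πr_oL) = 1/(17.7×2π×0.0208×1) = 0.4323 K/W
R_total = 0.4403 K/W
Q = ΔT/R_total = 196/0.4403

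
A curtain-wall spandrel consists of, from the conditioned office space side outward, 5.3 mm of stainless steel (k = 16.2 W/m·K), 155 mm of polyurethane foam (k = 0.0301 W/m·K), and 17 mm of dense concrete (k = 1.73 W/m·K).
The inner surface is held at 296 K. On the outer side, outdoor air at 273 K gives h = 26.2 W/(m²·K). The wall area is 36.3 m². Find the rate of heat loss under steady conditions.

Model the wall as resistances in series:
R_stainless steel = L/(kA) = 0.0053/(16.2×36.3) = 9.013×10^-6 K/W
R_polyurethane foam = L/(kA) = 0.155/(0.0301×36.3) = 0.1419 K/W
R_dense concrete = L/(kA) = 0.017/(1.73×36.3) = 2.707×10^-4 K/W
R_outer film = 1/(h_o·A) = 1/(26.2×36.3) = 0.001051 K/W
R_total = 0.1432 K/W
Q = ΔT / R_total = 23 / 0.1432

Q ≈ 161 W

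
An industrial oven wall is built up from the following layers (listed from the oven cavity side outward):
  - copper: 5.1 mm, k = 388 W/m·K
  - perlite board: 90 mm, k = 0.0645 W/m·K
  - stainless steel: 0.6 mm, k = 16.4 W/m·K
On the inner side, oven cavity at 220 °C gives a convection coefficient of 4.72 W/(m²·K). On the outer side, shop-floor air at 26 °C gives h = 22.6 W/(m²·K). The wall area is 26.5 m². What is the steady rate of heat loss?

Q ≈ 3110 W

Model the wall as resistances in series:
R_inner film = 1/(h_i·A) = 1/(4.72×26.5) = 0.007995 K/W
R_copper = L/(kA) = 0.0051/(388×26.5) = 4.96×10^-7 K/W
R_perlite board = L/(kA) = 0.09/(0.0645×26.5) = 0.05265 K/W
R_stainless steel = L/(kA) = 0.0006/(16.4×26.5) = 1.381×10^-6 K/W
R_outer film = 1/(h_o·A) = 1/(22.6×26.5) = 0.00167 K/W
R_total = 0.06232 K/W
Q = ΔT / R_total = 194 / 0.06232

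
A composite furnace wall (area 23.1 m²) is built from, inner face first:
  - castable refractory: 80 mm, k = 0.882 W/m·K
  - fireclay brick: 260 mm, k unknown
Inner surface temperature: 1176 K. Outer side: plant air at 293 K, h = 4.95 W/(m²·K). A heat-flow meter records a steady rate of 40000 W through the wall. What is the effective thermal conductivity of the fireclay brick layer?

k ≈ 1.2 W/(m·K)

Series thermal resistances:
R_castable refractory = L/(kA) = 0.08/(0.882×23.1) = 0.003927 K/W
R_outer film = 1/(h_o·A) = 1/(4.95×23.1) = 0.008745 K/W
Sum of known resistances R_other = 0.01267 K/W
Total R = ΔT/Q = 883/40000 = 0.02208 K/W
R_fireclay brick = R_total − R_other = 0.009403 K/W
k = L/(R·A) = 0.26/(0.009403×23.1)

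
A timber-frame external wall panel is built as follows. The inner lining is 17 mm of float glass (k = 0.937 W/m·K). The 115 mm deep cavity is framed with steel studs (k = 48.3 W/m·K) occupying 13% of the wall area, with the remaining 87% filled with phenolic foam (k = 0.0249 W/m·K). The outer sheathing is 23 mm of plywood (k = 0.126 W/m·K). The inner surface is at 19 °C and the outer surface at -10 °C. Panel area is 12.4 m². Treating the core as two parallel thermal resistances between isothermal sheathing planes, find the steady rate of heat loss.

Sheathing layers in series; stud and cavity paths in parallel between them.
R_inner = 0.017/(0.937×12.4) = 0.001463 K/W
R_stud  = 0.115/(48.3×0.13×12.4) = 0.001477 K/W
R_cav   = 0.115/(0.0249×0.87×12.4) = 0.4281 K/W
1/R_core = 1/R_stud + 1/R_cav → R_core = 0.001472 K/W
R_outer = 0.023/(0.126×12.4) = 0.01472 K/W
R_total = 0.01766 K/W
Q = ΔT/R_total = 29/0.01766

Q ≈ 1640 W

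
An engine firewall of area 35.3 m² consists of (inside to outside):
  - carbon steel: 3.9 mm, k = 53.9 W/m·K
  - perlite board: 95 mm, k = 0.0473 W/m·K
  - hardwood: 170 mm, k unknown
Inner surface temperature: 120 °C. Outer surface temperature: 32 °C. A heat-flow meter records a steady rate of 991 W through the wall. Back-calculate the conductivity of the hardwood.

k ≈ 0.151 W/(m·K)

Treating each layer as a thermal resistance in series:
R_carbon steel = L/(kA) = 0.0039/(53.9×35.3) = 2.05×10^-6 K/W
R_perlite board = L/(kA) = 0.095/(0.0473×35.3) = 0.0569 K/W
Sum of known resistances R_other = 0.0569 K/W
Total R = ΔT/Q = 88/991 = 0.0888 K/W
R_hardwood = R_total − R_other = 0.0319 K/W
k = L/(R·A) = 0.17/(0.0319×35.3)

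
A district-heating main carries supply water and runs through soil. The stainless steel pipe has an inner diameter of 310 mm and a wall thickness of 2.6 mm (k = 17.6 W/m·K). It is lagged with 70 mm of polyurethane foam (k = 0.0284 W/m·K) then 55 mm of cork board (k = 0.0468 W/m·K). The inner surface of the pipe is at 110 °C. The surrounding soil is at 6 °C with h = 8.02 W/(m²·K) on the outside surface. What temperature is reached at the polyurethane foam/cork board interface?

Per-layer cylindrical resistances, series-summed:
R_stainless steel pipe wall = ln(157.6/155)/(2π×17.6×1) = 1.504×10^-4 K/W
R_polyurethane foam = ln(227.6/157.6)/(2π×0.0284×1) = 2.06 K/W
R_cork board = ln(282.6/227.6)/(2π×0.0468×1) = 0.7361 K/W
R_outer film = 1/(h_o·2πr_oL) = 1/(8.02×2π×0.2826×1) = 0.07022 K/W
R_total = 2.866 K/W
Q = ΔT/R_total = 104/2.866
Q = 36.3 W/m
T_interface = T_inner − Q·ΣR(inner→interface) = 110 − 36.3×2.06

T ≈ 35.3 °C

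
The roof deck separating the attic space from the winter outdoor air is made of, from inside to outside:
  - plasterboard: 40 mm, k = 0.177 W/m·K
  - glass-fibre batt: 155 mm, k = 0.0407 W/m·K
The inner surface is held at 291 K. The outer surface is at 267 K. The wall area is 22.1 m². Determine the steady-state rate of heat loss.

Thermal resistances in series:
R_plasterboard = L/(kA) = 0.04/(0.177×22.1) = 0.01023 K/W
R_glass-fibre batt = L/(kA) = 0.155/(0.0407×22.1) = 0.1723 K/W
R_total = 0.1825 K/W
Q = ΔT / R_total = 24 / 0.1825

Q ≈ 131 W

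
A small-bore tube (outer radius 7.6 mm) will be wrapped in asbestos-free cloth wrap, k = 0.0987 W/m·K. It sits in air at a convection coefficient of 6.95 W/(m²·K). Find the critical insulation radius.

r_cr ≈ 14.2 mm

For a cylinder r_cr = k/h = 0.0987/6.95
r_cr = 14.2 mm; since the bare radius (7.6 mm) is below r_cr, adding a thin layer of insulation will *increase* heat loss.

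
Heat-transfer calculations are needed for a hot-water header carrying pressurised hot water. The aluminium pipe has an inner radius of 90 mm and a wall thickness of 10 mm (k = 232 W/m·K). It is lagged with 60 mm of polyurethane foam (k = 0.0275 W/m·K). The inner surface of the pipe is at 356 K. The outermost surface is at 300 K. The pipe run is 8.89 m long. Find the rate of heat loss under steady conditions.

Q ≈ 183 W

Radial resistances (cylindrical: R_cond = ln(r_o/r_i)/(2πkL), R_conv = 1/(h·2πrL)):
R_aluminium pipe wall = ln(100/90)/(2π×232×8.89) = 8.13×10^-6 K/W
R_polyurethane foam = ln(160/100)/(2π×0.0275×8.89) = 0.306 K/W
R_total = 0.306 K/W
Q = ΔT/R_total = 56/0.306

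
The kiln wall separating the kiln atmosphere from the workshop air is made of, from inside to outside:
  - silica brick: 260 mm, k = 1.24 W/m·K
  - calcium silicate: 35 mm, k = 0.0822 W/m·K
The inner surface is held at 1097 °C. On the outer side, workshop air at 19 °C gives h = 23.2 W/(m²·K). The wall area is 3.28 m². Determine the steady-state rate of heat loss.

Thermal resistances in series:
R_silica brick = L/(kA) = 0.26/(1.24×3.28) = 0.06393 K/W
R_calcium silicate = L/(kA) = 0.035/(0.0822×3.28) = 0.1298 K/W
R_outer film = 1/(h_o·A) = 1/(23.2×3.28) = 0.01314 K/W
R_total = 0.2069 K/W
Q = ΔT / R_total = 1078 / 0.2069

Q ≈ 5210 W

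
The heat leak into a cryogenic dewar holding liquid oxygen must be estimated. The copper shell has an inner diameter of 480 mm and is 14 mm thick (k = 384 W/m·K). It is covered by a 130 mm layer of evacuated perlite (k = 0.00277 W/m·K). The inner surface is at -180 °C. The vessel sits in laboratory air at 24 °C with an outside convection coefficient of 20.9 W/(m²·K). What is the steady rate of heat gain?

Q ≈ 5.32 W

Each spherical layer contributes R = (1/r_i − 1/r_o)/(4πk):
R_copper shell = (1/0.24 − 1/0.254)/(4π×384) = 4.759×10^-5 K/W
R_evacuated perlite = (1/0.254 − 1/0.384)/(4π×0.00277) = 38.29 K/W
R_outer film = 1/(h·4πr_o²) = 1/(20.9×4π×0.384²) = 0.02582 K/W
R_total = 38.32 K/W
Q = ΔT/R_total = 204/38.32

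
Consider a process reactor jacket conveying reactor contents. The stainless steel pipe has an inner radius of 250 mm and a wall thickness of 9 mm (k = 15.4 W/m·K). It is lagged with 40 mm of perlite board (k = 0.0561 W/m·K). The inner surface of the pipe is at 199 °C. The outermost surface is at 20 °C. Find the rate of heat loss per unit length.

For a radial system each layer contributes R = ln(r_out/r_in)/(2πkL); films add R = 1/(hA).
R_stainless steel pipe wall = ln(259/250)/(2π×15.4×1) = 3.655×10^-4 K/W
R_perlite board = ln(299/259)/(2π×0.0561×1) = 0.4074 K/W
R_total = 0.4078 K/W
Q = ΔT/R_total = 179/0.4078

q′ ≈ 439 W/m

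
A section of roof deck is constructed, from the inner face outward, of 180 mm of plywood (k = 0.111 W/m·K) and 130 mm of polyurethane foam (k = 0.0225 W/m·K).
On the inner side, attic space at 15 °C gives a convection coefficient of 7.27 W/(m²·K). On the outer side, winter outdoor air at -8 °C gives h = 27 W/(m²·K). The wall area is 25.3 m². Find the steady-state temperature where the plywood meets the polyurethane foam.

Model the wall as resistances in series:
R_inner film = 1/(h_i·A) = 1/(7.27×25.3) = 0.005437 K/W
R_plywood = L/(kA) = 0.18/(0.111×25.3) = 0.0641 K/W
R_polyurethane foam = L/(kA) = 0.13/(0.0225×25.3) = 0.2284 K/W
R_outer film = 1/(h_o·A) = 1/(27×25.3) = 0.001464 K/W
R_total = 0.2994 K/W;  Q = ΔT/R_total = 23/0.2994 = 76.83 W
T_interface = T_inner − Q·ΣR(inner→interface) = 15 − 76.8×0.06953

T ≈ 9.66 °C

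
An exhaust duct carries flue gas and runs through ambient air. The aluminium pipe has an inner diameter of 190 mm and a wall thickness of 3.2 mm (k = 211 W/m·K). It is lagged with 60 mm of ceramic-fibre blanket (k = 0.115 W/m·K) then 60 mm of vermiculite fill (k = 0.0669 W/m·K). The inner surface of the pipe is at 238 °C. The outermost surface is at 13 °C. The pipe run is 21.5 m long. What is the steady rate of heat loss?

Per-layer cylindrical resistances, series-summed:
R_aluminium pipe wall = ln(98.2/95)/(2π×211×21.5) = 1.162×10^-6 K/W
R_ceramic-fibre blanket = ln(158.2/98.2)/(2π×0.115×21.5) = 0.0307 K/W
R_vermiculite fill = ln(218.2/158.2)/(2π×0.0669×21.5) = 0.03558 K/W
R_total = 0.06628 K/W
Q = ΔT/R_total = 225/0.06628

Q ≈ 3390 W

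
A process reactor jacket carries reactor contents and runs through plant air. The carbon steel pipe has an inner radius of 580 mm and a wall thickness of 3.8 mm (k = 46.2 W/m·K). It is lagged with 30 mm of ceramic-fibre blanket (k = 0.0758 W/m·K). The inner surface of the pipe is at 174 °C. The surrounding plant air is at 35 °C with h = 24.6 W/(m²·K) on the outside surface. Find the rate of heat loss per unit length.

For a radial system each layer contributes R = ln(r_out/r_in)/(2πkL); films add R = 1/(hA).
R_carbon steel pipe wall = ln(583.8/580)/(2π×46.2×1) = 2.25×10^-5 K/W
R_ceramic-fibre blanket = ln(613.8/583.8)/(2π×0.0758×1) = 0.1052 K/W
R_outer film = 1/(h_o·2πr_oL) = 1/(24.6×2π×0.6138×1) = 0.01054 K/W
R_total = 0.1158 K/W
Q = ΔT/R_total = 139/0.1158

q′ ≈ 1200 W/m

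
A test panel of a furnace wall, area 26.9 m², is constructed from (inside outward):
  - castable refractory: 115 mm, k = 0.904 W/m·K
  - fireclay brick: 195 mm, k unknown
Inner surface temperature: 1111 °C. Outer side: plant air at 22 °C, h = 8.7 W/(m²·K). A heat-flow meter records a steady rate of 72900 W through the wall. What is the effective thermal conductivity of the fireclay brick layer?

k ≈ 1.22 W/(m·K)

Using the resistance-network approach (series):
R_castable refractory = L/(kA) = 0.115/(0.904×26.9) = 0.004729 K/W
R_outer film = 1/(h_o·A) = 1/(8.7×26.9) = 0.004273 K/W
Sum of known resistances R_other = 0.009002 K/W
Total R = ΔT/Q = 1089/72900 = 0.01494 K/W
R_fireclay brick = R_total − R_other = 0.005936 K/W
k = L/(R·A) = 0.195/(0.005936×26.9)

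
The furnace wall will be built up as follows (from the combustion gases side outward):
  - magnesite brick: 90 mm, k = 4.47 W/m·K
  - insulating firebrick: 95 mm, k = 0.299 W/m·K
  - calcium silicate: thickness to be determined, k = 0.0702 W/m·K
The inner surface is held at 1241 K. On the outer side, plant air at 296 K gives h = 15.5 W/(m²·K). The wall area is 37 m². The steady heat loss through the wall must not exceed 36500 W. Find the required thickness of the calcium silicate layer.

Series thermal resistances:
R_magnesite brick = L/(kA) = 0.09/(4.47×37) = 5.442×10^-4 K/W
R_insulating firebrick = L/(kA) = 0.095/(0.299×37) = 0.008587 K/W
R_outer film = 1/(h_o·A) = 1/(15.5×37) = 0.001744 K/W
Sum of the known resistances R_other = 0.01088 K/W
Required total resistance R_tot = ΔT/Q_allow = 945/36500 = 0.02589 K/W
R_calcium silicate = R_tot − R_other = 0.01502 K/W
L = R·k·A = 0.01502×0.0702×37

L ≈ 39 mm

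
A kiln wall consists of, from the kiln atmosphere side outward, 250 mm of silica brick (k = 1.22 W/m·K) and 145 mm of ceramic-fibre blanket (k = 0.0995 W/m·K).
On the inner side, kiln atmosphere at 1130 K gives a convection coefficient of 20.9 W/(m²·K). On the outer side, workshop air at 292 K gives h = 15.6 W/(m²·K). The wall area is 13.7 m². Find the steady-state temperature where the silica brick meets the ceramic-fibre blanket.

T ≈ 1010 K

Treating each layer as a thermal resistance in series:
R_inner film = 1/(h_i·A) = 1/(20.9×13.7) = 0.003492 K/W
R_silica brick = L/(kA) = 0.25/(1.22×13.7) = 0.01496 K/W
R_ceramic-fibre blanket = L/(kA) = 0.145/(0.0995×13.7) = 0.1064 K/W
R_outer film = 1/(h_o·A) = 1/(15.6×13.7) = 0.004679 K/W
R_total = 0.1295 K/W;  Q = ΔT/R_total = 838/0.1295 = 6471 W
T_interface = T_inner − Q·ΣR(inner→interface) = 1130 − 6470×0.01845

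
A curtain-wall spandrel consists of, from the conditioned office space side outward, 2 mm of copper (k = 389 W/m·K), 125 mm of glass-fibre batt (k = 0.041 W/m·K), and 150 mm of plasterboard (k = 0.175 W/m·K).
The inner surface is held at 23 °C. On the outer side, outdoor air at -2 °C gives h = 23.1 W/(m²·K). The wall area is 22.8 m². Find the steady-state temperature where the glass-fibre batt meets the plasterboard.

T ≈ 3.7 °C

Treating each layer as a thermal resistance in series:
R_copper = L/(kA) = 0.002/(389×22.8) = 2.255×10^-7 K/W
R_glass-fibre batt = L/(kA) = 0.125/(0.041×22.8) = 0.1337 K/W
R_plasterboard = L/(kA) = 0.15/(0.175×22.8) = 0.03759 K/W
R_outer film = 1/(h_o·A) = 1/(23.1×22.8) = 0.001899 K/W
R_total = 0.1732 K/W;  Q = ΔT/R_total = 25/0.1732 = 144.3 W
T_interface = T_inner − Q·ΣR(inner→interface) = 23 − 144×0.1337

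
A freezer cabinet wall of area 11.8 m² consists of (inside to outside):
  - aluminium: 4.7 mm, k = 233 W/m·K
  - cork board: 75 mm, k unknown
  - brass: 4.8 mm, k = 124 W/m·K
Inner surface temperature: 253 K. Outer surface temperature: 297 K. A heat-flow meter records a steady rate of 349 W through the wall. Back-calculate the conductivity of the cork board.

k ≈ 0.0504 W/(m·K)

Using the resistance-network approach (series):
R_aluminium = L/(kA) = 0.0047/(233×11.8) = 1.709×10^-6 K/W
R_brass = L/(kA) = 0.0048/(124×11.8) = 3.28×10^-6 K/W
Sum of known resistances R_other = 4.99×10^-6 K/W
Total R = ΔT/Q = 44/349 = 0.1261 K/W
R_cork board = R_total − R_other = 0.1261 K/W
k = L/(R·A) = 0.075/(0.1261×11.8)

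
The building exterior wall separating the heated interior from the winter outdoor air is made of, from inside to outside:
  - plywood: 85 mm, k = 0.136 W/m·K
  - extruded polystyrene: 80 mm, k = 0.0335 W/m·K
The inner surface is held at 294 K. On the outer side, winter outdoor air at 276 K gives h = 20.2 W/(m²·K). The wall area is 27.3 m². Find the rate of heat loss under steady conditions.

Q ≈ 160 W

Series thermal resistances:
R_plywood = L/(kA) = 0.085/(0.136×27.3) = 0.02289 K/W
R_extruded polystyrene = L/(kA) = 0.08/(0.0335×27.3) = 0.08747 K/W
R_outer film = 1/(h_o·A) = 1/(20.2×27.3) = 0.001813 K/W
R_total = 0.1122 K/W
Q = ΔT / R_total = 18 / 0.1122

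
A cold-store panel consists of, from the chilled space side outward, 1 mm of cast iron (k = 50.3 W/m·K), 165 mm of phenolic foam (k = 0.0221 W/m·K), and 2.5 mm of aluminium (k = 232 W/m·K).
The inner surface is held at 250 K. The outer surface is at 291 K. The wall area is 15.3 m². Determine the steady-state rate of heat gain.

Using the resistance-network approach (series):
R_cast iron = L/(kA) = 0.001/(50.3×15.3) = 1.299×10^-6 K/W
R_phenolic foam = L/(kA) = 0.165/(0.0221×15.3) = 0.488 K/W
R_aluminium = L/(kA) = 0.0025/(232×15.3) = 7.043×10^-7 K/W
R_total = 0.488 K/W
Q = ΔT / R_total = 41 / 0.488

Q ≈ 84 W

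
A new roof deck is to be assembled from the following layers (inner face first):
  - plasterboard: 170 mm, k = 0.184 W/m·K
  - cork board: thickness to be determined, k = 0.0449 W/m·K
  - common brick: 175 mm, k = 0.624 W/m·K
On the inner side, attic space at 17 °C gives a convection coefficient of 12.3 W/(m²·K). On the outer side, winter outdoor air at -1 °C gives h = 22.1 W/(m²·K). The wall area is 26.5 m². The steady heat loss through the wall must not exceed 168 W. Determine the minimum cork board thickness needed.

Model the wall as resistances in series:
R_inner film = 1/(h_i·A) = 1/(12.3×26.5) = 0.003068 K/W
R_plasterboard = L/(kA) = 0.17/(0.184×26.5) = 0.03486 K/W
R_common brick = L/(kA) = 0.175/(0.624×26.5) = 0.01058 K/W
R_outer film = 1/(h_o·A) = 1/(22.1×26.5) = 0.001708 K/W
Sum of the known resistances R_other = 0.05022 K/W
Required total resistance R_tot = ΔT/Q_allow = 18/168 = 0.1071 K/W
R_cork board = R_tot − R_other = 0.05692 K/W
L = R·k·A = 0.05692×0.0449×26.5

L ≈ 67.7 mm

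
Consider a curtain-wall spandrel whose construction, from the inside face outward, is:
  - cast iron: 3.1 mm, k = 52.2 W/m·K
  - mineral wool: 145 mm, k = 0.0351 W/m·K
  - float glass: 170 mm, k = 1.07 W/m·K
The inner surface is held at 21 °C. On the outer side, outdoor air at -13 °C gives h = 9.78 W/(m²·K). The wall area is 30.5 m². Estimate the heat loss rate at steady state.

Q ≈ 236 W

Thermal resistances in series:
R_cast iron = L/(kA) = 0.0031/(52.2×30.5) = 1.947×10^-6 K/W
R_mineral wool = L/(kA) = 0.145/(0.0351×30.5) = 0.1354 K/W
R_float glass = L/(kA) = 0.17/(1.07×30.5) = 0.005209 K/W
R_outer film = 1/(h_o·A) = 1/(9.78×30.5) = 0.003352 K/W
R_total = 0.144 K/W
Q = ΔT / R_total = 34 / 0.144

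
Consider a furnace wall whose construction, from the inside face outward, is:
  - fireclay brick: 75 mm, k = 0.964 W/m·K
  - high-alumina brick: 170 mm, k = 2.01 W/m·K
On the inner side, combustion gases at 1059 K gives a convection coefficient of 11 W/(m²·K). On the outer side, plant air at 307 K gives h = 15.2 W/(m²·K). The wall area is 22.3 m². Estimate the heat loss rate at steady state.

Q ≈ 52600 W

Model the wall as resistances in series:
R_inner film = 1/(h_i·A) = 1/(11×22.3) = 0.004077 K/W
R_fireclay brick = L/(kA) = 0.075/(0.964×22.3) = 0.003489 K/W
R_high-alumina brick = L/(kA) = 0.17/(2.01×22.3) = 0.003793 K/W
R_outer film = 1/(h_o·A) = 1/(15.2×22.3) = 0.00295 K/W
R_total = 0.01431 K/W
Q = ΔT / R_total = 752 / 0.01431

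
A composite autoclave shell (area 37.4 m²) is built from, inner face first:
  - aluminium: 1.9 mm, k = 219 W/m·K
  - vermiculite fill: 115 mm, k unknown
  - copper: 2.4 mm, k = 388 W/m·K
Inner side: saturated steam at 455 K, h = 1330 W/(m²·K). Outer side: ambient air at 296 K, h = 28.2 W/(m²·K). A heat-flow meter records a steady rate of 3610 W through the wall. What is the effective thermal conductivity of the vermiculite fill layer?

k ≈ 0.0714 W/(m·K)

Series thermal resistances:
R_inner film = 1/(h_i·A) = 1/(1330×37.4) = 2.01×10^-5 K/W
R_aluminium = L/(kA) = 0.0019/(219×37.4) = 2.32×10^-7 K/W
R_copper = L/(kA) = 0.0024/(388×37.4) = 1.654×10^-7 K/W
R_outer film = 1/(h_o·A) = 1/(28.2×37.4) = 9.482×10^-4 K/W
Sum of known resistances R_other = 9.687×10^-4 K/W
Total R = ΔT/Q = 159/3610 = 0.04404 K/W
R_vermiculite fill = R_total − R_other = 0.04308 K/W
k = L/(R·A) = 0.115/(0.04308×37.4)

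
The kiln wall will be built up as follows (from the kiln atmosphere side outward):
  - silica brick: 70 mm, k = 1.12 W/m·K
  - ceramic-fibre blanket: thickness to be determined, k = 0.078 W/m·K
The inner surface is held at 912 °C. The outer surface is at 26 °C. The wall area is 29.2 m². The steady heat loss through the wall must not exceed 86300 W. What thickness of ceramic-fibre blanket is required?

Model the wall as resistances in series:
R_silica brick = L/(kA) = 0.07/(1.12×29.2) = 0.00214 K/W
Sum of the known resistances R_other = 0.00214 K/W
Required total resistance R_tot = ΔT/Q_allow = 886/86300 = 0.01027 K/W
R_ceramic-fibre blanket = R_tot − R_other = 0.008126 K/W
L = R·k·A = 0.008126×0.078×29.2

L ≈ 18.5 mm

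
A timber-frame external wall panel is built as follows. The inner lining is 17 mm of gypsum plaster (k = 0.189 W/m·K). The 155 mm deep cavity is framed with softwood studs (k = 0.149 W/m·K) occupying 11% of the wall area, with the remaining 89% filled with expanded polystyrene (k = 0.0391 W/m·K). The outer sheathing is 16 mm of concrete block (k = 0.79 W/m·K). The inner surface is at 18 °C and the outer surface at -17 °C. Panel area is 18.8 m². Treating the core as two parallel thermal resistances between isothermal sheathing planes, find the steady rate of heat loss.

Q ≈ 210 W

Sheathing layers in series; stud and cavity paths in parallel between them.
R_inner = 0.017/(0.189×18.8) = 0.004784 K/W
R_stud  = 0.155/(0.149×0.11×18.8) = 0.503 K/W
R_cav   = 0.155/(0.0391×0.89×18.8) = 0.2369 K/W
1/R_core = 1/R_stud + 1/R_cav → R_core = 0.1611 K/W
R_outer = 0.016/(0.79×18.8) = 0.001077 K/W
R_total = 0.1669 K/W
Q = ΔT/R_total = 35/0.1669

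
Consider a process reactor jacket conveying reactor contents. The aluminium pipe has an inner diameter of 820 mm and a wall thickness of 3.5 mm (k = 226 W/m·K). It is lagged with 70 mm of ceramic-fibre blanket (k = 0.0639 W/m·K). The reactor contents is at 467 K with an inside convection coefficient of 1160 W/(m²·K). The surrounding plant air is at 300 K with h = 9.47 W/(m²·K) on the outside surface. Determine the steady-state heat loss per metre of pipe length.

q′ ≈ 393 W/m

Radial resistances (cylindrical: R_cond = ln(r_o/r_i)/(2πkL), R_conv = 1/(h·2πrL)):
R_inner film = 1/(h_i·2πr₁L) = 1/(1160×2π×0.41×1) = 3.346×10^-4 K/W
R_aluminium pipe wall = ln(413.5/410)/(2π×226×1) = 5.986×10^-6 K/W
R_ceramic-fibre blanket = ln(483.5/413.5)/(2π×0.0639×1) = 0.3895 K/W
R_outer film = 1/(h_o·2πr_oL) = 1/(9.47×2π×0.4835×1) = 0.03476 K/W
R_total = 0.4246 K/W
Q = ΔT/R_total = 167/0.4246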